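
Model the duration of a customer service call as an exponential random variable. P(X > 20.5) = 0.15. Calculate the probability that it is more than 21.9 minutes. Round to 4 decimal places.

0.1318

e^(−λ·20.5) = 0.15 ⇒ λ = −ln(0.15)/20.5 = 0.0925424.
P(X > 21.9) = e^(−0.0925424·21.9) = e^(−2.0267) ≈ 0.1318.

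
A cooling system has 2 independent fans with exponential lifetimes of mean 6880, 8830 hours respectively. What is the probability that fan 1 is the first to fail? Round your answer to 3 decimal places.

Rates: λ_i = 1/mean_i → 0.000145349, 0.00011325; Σλ = 0.000258599.
P(fan 1 first) = λ_1/Σλ = 0.000145349/0.000258599 ≈ 0.562.

0.562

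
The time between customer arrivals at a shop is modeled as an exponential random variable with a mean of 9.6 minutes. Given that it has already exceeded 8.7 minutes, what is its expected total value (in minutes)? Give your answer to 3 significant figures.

18.3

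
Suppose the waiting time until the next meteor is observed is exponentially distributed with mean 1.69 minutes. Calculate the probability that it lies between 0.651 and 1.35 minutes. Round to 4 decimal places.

0.2304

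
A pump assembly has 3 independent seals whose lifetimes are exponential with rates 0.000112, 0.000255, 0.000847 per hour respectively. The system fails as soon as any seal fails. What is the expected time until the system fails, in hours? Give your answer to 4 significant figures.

The time to first failure is exponential with rate Σλ = 0.000112 + 0.000255 + 0.000847 = 0.001214.
E[min] = 1/Σλ = 1/0.001214 = 823.723 hours.

823.7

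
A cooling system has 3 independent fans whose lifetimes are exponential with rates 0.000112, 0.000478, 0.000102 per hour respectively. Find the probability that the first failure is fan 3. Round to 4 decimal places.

0.1474

The time to first failure is exponential with rate Σλ = 0.000112 + 0.000478 + 0.000102 = 0.000692.
P(fan 3 first) = λ_3/Σλ = 0.000102/0.000692 ≈ 0.1474.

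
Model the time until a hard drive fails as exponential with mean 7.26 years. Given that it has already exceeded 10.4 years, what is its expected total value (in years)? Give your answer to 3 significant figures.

17.7

The rate is λ = 1/7.26 = 0.137741 per year.
By memorylessness, E[X | X > 10.4] = 10.4 + 1/λ = 10.4 + 7.26 = 17.66 years.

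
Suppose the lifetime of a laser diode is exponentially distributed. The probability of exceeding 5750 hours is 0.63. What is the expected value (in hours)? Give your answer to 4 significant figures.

e^(−λ·5750) = 0.63 ⇒ λ = −ln(0.63)/5750 = 0.000080354.
Mean = 1/λ = 12444.9 hours.

12440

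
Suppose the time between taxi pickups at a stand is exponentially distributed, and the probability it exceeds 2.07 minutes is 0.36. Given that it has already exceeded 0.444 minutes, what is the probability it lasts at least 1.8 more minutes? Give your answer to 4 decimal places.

From e^(−λ·2.07) = 0.36, λ = −ln(0.36)/2.07 = 0.493551.
Memoryless: P(X > 0.444+1.8 | X > 0.444) = P(X > 1.8) = e^(−0.493551·1.8) ≈ 0.4113.

0.4113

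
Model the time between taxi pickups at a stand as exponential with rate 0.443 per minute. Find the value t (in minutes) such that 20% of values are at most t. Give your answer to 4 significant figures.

Set 1 − e^(−λt) = 0.2, so t = −ln(0.8)/λ = 0.22314/0.443 ≈ 0.50371 minutes.

0.5037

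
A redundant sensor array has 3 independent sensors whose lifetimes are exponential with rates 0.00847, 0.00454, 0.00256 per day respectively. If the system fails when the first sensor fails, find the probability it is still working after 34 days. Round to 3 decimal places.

The time to first failure is exponential with rate Σλ = 0.00847 + 0.00454 + 0.00256 = 0.01557.
P(min > 34) = e^(−0.01557·34) = e^(−0.52938) ≈ 0.589.

0.589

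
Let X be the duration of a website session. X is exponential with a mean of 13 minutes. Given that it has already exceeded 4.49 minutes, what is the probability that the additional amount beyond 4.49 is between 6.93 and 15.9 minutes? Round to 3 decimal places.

0.292

The rate is λ = 1/13 = 0.0769231 per minute.
Memoryless: the residual past 4.49 is again Exp(λ).
P(6.93 < residual < 15.9) = e^(−λ·6.93) − e^(−λ·15.9) = 0.58680 − 0.29432 ≈ 0.292.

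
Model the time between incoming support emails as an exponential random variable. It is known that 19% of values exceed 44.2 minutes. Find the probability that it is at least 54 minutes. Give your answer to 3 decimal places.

0.131

e^(−λ·44.2) = 0.19 ⇒ λ = −ln(0.19)/44.2 = 0.0375731.
P(X > 54) = e^(−0.0375731·54) = e^(−2.0289) ≈ 0.131.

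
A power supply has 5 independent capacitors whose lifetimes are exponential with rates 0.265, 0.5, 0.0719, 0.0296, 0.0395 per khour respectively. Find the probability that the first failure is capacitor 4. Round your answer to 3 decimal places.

0.033

The time to first failure is exponential with rate Σλ = 0.265 + 0.5 + 0.0719 + 0.0296 + 0.0395 = 0.906.
P(capacitor 4 first) = λ_4/Σλ = 0.0296/0.906 ≈ 0.033.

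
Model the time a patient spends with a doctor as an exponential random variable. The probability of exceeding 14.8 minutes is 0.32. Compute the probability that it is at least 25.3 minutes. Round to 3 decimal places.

0.143

e^(−λ·14.8) = 0.32 ⇒ λ = −ln(0.32)/14.8 = 0.0769888.
P(X > 25.3) = e^(−0.0769888·25.3) = e^(−1.9478) ≈ 0.143.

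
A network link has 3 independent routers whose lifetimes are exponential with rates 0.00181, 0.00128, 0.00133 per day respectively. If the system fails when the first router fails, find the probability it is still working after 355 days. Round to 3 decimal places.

The time to first failure is exponential with rate Σλ = 0.00181 + 0.00128 + 0.00133 = 0.00442.
P(min > 355) = e^(−0.00442·355) = e^(−1.5691) ≈ 0.208.

0.208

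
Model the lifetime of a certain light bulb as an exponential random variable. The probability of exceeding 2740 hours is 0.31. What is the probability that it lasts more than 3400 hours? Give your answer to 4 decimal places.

0.2338

e^(−λ·2740) = 0.31 ⇒ λ = −ln(0.31)/2740 = 0.000427439.
P(X > 3400) = e^(−0.000427439·3400) = e^(−1.4533) ≈ 0.2338.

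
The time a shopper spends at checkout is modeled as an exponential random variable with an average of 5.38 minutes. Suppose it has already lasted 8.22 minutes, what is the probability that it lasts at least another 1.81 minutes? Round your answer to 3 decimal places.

The rate is λ = 1/5.38 = 0.185874 per minute.
The exponential is memoryless, so the remaining time is again Exp(λ): the condition X > 8.22 is irrelevant.
P(X > 1.81) = e^(−0.33643) ≈ 0.714.

0.714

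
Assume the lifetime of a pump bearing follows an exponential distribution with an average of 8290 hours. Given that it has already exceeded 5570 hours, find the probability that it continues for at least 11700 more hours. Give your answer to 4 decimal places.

0.2438

The rate is λ = 1/8290 = 0.000120627 per hour.
By the memoryless property, P(X > 5570+11700 | X > 5570) = P(X > 11700).
P(X > 11700) = e^(−1.4113) ≈ 0.2438.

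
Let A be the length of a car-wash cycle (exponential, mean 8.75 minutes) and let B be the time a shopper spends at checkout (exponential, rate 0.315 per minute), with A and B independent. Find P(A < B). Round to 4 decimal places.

0.2662

λ_1 = 1/8.75 = 0.114286, λ_2 = 0.315.
For independent exponentials, P(A < B) = λ_1/(λ_1+λ_2) = 0.114286/0.429286 ≈ 0.2662.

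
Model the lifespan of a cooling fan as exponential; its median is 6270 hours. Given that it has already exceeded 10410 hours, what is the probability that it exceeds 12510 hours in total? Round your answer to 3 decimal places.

0.793

For an exponential, median = ln(2)/λ, so λ = ln 2 / 6270 = 0.00011055 per hour.
The exponential is memoryless, so the remaining time is again Exp(λ): the condition X > 10410 is irrelevant.
P(X > 2100) = e^(−0.23215) ≈ 0.793.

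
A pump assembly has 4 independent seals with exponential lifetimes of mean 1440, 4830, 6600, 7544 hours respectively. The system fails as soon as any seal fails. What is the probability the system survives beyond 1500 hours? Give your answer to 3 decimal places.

The first failure time is exponential with rate Σλ_i = 1/1440 + 1/4830 + 1/6600 + 1/7544 = 0.00118555 per hour.
P(min > 1500) = e^(−0.00118555·1500) = e^(−1.7783) ≈ 0.169.

0.169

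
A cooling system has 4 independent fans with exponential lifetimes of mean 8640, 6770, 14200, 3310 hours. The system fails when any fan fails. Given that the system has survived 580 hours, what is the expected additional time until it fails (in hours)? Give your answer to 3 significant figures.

1570

First-failure rate Σλ = 1/8640 + 1/6770 + 1/14200 + 1/3310 = 0.000635989.
By memorylessness the expected residual is 1/Σλ = 1572.36 hours, regardless of the 580 already elapsed.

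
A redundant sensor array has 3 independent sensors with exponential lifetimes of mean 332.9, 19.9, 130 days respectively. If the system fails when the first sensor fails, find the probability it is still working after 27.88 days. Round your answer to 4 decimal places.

0.1828

The first failure time is exponential with rate Σλ_i = 1/332.9 + 1/19.9 + 1/130 = 0.0609475 per day.
P(min > 27.88) = e^(−0.0609475·27.88) = e^(−1.6992) ≈ 0.1828.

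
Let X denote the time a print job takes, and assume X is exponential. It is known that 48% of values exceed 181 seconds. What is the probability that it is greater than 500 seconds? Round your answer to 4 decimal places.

0.1317

e^(−λ·181) = 0.48 ⇒ λ = −ln(0.48)/181 = 0.00405508.
P(X > 500) = e^(−0.00405508·500) = e^(−2.0275) ≈ 0.1317.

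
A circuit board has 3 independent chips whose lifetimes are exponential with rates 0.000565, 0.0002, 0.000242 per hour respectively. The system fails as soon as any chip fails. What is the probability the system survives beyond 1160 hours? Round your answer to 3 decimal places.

0.311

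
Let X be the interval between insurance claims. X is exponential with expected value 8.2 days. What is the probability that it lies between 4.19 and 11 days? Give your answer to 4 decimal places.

The rate is λ = 1/8.2 = 0.121951 per day.
P(4.19 < X < 11) = e^(−λ·4.19) − e^(−λ·11) = 0.59991 − 0.26146 ≈ 0.3384.

0.3384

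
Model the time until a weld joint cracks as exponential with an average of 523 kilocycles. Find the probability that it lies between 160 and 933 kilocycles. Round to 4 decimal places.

0.5685

The rate is λ = 1/523 = 0.00191205 per kilocycle.
P(160 < X < 933) = e^(−λ·160) − e^(−λ·933) = 0.73644 − 0.16798 ≈ 0.5685.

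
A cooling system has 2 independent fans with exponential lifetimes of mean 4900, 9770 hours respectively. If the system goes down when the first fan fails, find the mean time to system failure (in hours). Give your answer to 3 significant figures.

3260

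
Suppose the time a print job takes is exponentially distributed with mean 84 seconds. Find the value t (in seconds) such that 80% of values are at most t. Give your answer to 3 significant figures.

The rate is λ = 1/84 = 0.0119048 per second.
Set 1 − e^(−λt) = 0.8, so t = −ln(0.2)/λ = 1.6094/0.0119048 ≈ 135.193 seconds.

135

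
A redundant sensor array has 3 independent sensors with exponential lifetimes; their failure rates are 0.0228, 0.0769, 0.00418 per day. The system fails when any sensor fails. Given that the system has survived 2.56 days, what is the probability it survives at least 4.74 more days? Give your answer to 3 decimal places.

Time to first failure ~ Exp(Σλ) with Σλ = 0.10388.
By memorylessness, P(T > 2.56+4.74 | T > 2.56) = P(T > 4.74) = e^(−0.10388·4.74) ≈ 0.611.

0.611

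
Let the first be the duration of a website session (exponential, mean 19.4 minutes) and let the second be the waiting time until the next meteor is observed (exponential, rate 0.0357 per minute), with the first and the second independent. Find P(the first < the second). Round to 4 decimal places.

0.5908

λ_1 = 1/19.4 = 0.0515464, λ_2 = 0.0357.
For independent exponentials, P(the first < the second) = λ_1/(λ_1+λ_2) = 0.0515464/0.0872464 ≈ 0.5908.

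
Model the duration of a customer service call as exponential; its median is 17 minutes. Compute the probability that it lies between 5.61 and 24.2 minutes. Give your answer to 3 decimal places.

0.423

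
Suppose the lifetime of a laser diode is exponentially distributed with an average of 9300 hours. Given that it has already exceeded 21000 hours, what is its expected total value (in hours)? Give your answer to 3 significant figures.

The rate is λ = 1/9300 = 0.000107527 per hour.
By memorylessness, E[X | X > 21000] = 21000 + 1/λ = 21000 + 9300 = 30300 hours.

30300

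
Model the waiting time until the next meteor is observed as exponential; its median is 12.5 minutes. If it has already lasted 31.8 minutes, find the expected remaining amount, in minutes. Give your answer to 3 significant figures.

18.0

For an exponential, median = ln(2)/λ, so λ = ln 2 / 12.5 = 0.0554518 per minute.
By memorylessness, the remaining amount past any threshold is again Exp(λ) with mean 1/λ = 18.0337 minutes.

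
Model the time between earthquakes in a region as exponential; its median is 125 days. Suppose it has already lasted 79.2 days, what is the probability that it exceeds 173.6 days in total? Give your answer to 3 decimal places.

0.592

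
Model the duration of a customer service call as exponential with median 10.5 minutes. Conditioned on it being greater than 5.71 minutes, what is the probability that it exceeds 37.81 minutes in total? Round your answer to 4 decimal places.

0.1201

For an exponential, median = ln(2)/λ, so λ = ln 2 / 10.5 = 0.066014 per minute.
The exponential is memoryless, so the remaining time is again Exp(λ): the condition X > 5.71 is irrelevant.
P(X > 32.1) = e^(−2.119) ≈ 0.1201.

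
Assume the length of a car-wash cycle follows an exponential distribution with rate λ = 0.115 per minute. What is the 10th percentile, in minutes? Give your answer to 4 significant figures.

0.9162

Set 1 − e^(−λt) = 0.1, so t = −ln(0.9)/λ = 0.10536/0.115 ≈ 0.916178 minutes.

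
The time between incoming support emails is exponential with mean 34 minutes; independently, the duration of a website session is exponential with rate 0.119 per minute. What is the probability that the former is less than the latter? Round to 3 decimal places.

λ_1 = 1/34 = 0.0294118, λ_2 = 0.119.
For independent exponentials, P(the former < the latter) = λ_1/(λ_1+λ_2) = 0.0294118/0.148412 ≈ 0.198.

0.198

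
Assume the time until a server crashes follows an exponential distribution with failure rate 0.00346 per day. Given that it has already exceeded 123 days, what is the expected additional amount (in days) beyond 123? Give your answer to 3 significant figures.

By memorylessness, the remaining amount past any threshold is again Exp(λ) with mean 1/λ = 289.017 days.

289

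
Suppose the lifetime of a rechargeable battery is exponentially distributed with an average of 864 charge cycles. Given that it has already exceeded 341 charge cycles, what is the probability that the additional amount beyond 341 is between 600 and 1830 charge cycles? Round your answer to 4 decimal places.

The rate is λ = 1/864 = 0.00115741 per charge cycle.
Memoryless: the residual past 341 is again Exp(λ).
P(600 < residual < 1830) = e^(−λ·600) − e^(−λ·1830) = 0.49935 − 0.12027 ≈ 0.3791.

0.3791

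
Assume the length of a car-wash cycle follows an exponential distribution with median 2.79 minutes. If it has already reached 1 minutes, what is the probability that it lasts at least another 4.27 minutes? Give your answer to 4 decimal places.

0.3462

For an exponential, median = ln(2)/λ, so λ = ln 2 / 2.79 = 0.24844 per minute.
P(X > s+t | X > s) = e^(−λ(s+t))/e^(−λs) = e^(−λt), independent of s = 1.
P(X > 4.27) = e^(−1.0608) ≈ 0.3462.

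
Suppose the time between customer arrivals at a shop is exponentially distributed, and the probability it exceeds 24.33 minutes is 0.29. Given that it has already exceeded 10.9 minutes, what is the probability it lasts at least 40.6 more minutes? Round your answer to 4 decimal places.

From e^(−λ·24.33) = 0.29, λ = −ln(0.29)/24.33 = 0.0508785.
Memoryless: P(X > 10.9+40.6 | X > 10.9) = P(X > 40.6) = e^(−0.0508785·40.6) ≈ 0.1267.

0.1267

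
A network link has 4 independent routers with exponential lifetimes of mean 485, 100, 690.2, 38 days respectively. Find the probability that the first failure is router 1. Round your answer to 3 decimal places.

Rates: λ_i = 1/mean_i → 0.00206186, 0.01, 0.00144886, 0.0263158; Σλ = 0.0398265.
P(router 1 first) = λ_1/Σλ = 0.00206186/0.0398265 ≈ 0.052.

0.052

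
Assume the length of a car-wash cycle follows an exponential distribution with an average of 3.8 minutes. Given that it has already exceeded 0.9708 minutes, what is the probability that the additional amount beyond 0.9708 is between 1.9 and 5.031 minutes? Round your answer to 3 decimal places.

0.340

The rate is λ = 1/3.8 = 0.263158 per minute.
Memoryless: the residual past 0.9708 is again Exp(λ).
P(1.9 < residual < 5.031) = e^(−λ·1.9) − e^(−λ·5.031) = 0.60653 − 0.26608 ≈ 0.340.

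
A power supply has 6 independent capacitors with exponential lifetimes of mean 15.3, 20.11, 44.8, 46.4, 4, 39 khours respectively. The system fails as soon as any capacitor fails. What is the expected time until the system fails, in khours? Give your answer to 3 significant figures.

The first failure time is exponential with rate Σλ_i = 1/15.3 + 1/20.11 + 1/44.8 + 1/46.4 + 1/4 + 1/39 = 0.4346 per khour.
E[min] = 1/Σλ = 1/0.4346 = 2.30097 khours.

2.30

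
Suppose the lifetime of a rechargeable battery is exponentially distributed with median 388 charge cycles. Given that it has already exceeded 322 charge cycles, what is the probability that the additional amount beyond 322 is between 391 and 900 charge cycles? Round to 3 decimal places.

For an exponential, median = ln(2)/λ, so λ = ln 2 / 388 = 0.00178646 per charge cycle.
Memoryless: the residual past 322 is again Exp(λ).
P(391 < residual < 900) = e^(−λ·391) − e^(−λ·900) = 0.49733 − 0.20032 ≈ 0.297.

0.297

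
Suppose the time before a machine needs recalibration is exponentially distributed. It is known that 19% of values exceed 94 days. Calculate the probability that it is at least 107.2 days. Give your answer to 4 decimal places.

0.1505

e^(−λ·94) = 0.19 ⇒ λ = −ln(0.19)/94 = 0.0176674.
P(X > 107.2) = e^(−0.0176674·107.2) = e^(−1.8939) ≈ 0.1505.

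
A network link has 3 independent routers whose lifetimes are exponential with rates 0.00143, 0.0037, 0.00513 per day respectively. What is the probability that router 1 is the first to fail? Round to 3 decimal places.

The time to first failure is exponential with rate Σλ = 0.00143 + 0.0037 + 0.00513 = 0.01026.
P(router 1 first) = λ_1/Σλ = 0.00143/0.01026 ≈ 0.139.

0.139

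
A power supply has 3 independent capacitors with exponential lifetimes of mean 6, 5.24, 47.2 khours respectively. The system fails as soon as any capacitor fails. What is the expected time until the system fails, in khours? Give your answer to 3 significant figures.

2.64

The first failure time is exponential with rate Σλ_i = 1/6 + 1/5.24 + 1/47.2 = 0.378693 per khour.
E[min] = 1/Σλ = 1/0.378693 = 2.64066 khours.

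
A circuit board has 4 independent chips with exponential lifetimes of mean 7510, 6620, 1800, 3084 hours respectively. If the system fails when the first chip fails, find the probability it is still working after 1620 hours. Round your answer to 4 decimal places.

The first failure time is exponential with rate Σλ_i = 1/7510 + 1/6620 + 1/1800 + 1/3084 = 0.00116402 per hour.
P(min > 1620) = e^(−0.00116402·1620) = e^(−1.8857) ≈ 0.1517.

0.1517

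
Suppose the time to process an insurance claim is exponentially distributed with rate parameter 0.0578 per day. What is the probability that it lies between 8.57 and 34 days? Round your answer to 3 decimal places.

0.469

P(8.57 < X < 34) = e^(−λ·8.57) − e^(−λ·34) = 0.60936 − 0.14013 ≈ 0.469.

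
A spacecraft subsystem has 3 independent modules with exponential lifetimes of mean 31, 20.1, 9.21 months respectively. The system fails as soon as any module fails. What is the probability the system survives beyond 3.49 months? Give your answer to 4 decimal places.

0.5142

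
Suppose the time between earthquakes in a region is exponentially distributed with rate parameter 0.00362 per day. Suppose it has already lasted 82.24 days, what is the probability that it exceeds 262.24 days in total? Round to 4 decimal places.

P(X > s+t | X > s) = e^(−λ(s+t))/e^(−λs) = e^(−λt), independent of s = 82.24.
P(X > 180) = e^(−0.6516) ≈ 0.5212.

0.5212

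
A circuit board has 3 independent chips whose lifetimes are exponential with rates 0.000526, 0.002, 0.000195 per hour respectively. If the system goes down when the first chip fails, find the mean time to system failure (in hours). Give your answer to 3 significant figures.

The time to first failure is exponential with rate Σλ = 0.000526 + 0.002 + 0.000195 = 0.002721.
E[min] = 1/Σλ = 1/0.002721 = 367.512 hours.

368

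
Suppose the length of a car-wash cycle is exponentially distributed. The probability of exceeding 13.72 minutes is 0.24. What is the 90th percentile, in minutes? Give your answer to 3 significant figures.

e^(−λ·13.72) = 0.24 ⇒ λ = −ln(0.24)/13.72 = 0.104017.
90th percentile: 1 − e^(−λt) = 0.9, t = −ln(0.1)/λ = 22.1366 minutes.

22.1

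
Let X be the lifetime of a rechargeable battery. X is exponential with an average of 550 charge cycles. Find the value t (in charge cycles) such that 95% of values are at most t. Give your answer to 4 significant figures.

1648

The rate is λ = 1/550 = 0.00181818 per charge cycle.
Set 1 − e^(−λt) = 0.95, so t = −ln(0.05)/λ = 2.9957/0.00181818 ≈ 1647.65 charge cycles.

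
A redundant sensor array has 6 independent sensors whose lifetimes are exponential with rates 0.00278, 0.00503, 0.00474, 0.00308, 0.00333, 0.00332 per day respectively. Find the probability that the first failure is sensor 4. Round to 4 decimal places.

The time to first failure is exponential with rate Σλ = 0.00278 + 0.00503 + 0.00474 + 0.00308 + 0.00333 + 0.00332 = 0.02228.
P(sensor 4 first) = λ_4/Σλ = 0.00308/0.02228 ≈ 0.1382.

0.1382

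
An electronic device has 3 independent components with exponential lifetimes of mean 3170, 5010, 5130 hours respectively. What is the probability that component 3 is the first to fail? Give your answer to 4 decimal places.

Rates: λ_i = 1/mean_i → 0.000315457, 0.000199601, 0.000194932; Σλ = 0.00070999.
P(component 3 first) = λ_3/Σλ = 0.000194932/0.00070999 ≈ 0.2746.

0.2746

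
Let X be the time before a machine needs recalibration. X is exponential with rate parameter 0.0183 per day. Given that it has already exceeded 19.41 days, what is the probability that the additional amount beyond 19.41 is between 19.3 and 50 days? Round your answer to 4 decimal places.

0.3019

Memoryless: the residual past 19.41 is again Exp(λ).
P(19.3 < residual < 50) = e^(−λ·19.3) − e^(−λ·50) = 0.70244 − 0.40052 ≈ 0.3019.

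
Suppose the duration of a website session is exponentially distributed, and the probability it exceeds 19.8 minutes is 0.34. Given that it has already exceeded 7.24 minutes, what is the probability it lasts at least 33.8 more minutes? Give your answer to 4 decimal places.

From e^(−λ·19.8) = 0.34, λ = −ln(0.34)/19.8 = 0.0544853.
Memoryless: P(X > 7.24+33.8 | X > 7.24) = P(X > 33.8) = e^(−0.0544853·33.8) ≈ 0.1586.

0.1586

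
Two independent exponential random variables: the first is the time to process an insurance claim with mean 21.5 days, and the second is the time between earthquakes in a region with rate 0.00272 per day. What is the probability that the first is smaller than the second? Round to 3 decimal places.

λ_1 = 1/21.5 = 0.0465116, λ_2 = 0.00272.
For independent exponentials, P(the first < the second) = λ_1/(λ_1+λ_2) = 0.0465116/0.0492316 ≈ 0.945.

0.945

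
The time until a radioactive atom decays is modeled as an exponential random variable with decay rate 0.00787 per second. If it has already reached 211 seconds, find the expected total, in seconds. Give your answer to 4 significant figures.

By memorylessness, E[X | X > 211] = 211 + 1/λ = 211 + 127.065 = 338.065 seconds.

338.1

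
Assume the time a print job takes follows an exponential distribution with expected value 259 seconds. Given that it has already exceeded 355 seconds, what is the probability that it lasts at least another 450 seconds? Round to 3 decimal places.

0.176

The rate is λ = 1/259 = 0.003861 per second.
The exponential is memoryless, so the remaining time is again Exp(λ): the condition X > 355 is irrelevant.
P(X > 450) = e^(−1.7375) ≈ 0.176.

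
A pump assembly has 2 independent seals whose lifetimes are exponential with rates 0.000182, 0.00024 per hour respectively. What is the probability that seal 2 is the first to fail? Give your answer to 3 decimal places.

0.569

The time to first failure is exponential with rate Σλ = 0.000182 + 0.00024 = 0.000422.
P(seal 2 first) = λ_2/Σλ = 0.00024/0.000422 ≈ 0.569.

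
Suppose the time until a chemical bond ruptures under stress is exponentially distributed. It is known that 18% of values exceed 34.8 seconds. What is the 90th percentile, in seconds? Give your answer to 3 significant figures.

e^(−λ·34.8) = 0.18 ⇒ λ = −ln(0.18)/34.8 = 0.0492758.
90th percentile: 1 − e^(−λt) = 0.9, t = −ln(0.1)/λ = 46.7285 seconds.

46.7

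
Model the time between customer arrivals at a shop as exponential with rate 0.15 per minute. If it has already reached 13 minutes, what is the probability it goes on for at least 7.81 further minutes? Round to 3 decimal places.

0.310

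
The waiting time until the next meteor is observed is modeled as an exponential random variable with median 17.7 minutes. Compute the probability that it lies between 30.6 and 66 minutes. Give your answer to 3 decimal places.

0.226

For an exponential, median = ln(2)/λ, so λ = ln 2 / 17.7 = 0.0391609 per minute.
P(30.6 < X < 66) = e^(−λ·30.6) − e^(−λ·66) = 0.30170 − 0.07542 ≈ 0.226.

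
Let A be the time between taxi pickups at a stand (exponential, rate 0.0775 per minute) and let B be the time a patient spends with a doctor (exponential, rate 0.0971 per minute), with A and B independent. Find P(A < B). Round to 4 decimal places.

λ_1 = 0.0775, λ_2 = 0.0971.
For independent exponentials, P(A < B) = λ_1/(λ_1+λ_2) = 0.0775/0.1746 ≈ 0.4439.

0.4439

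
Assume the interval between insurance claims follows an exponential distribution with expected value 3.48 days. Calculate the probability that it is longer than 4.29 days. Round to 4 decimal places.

The rate is λ = 1/3.48 = 0.287356 per day.
P(X > 4.29) = e^(−λ·4.29) = e^(−1.2328) ≈ 0.2915.

0.2915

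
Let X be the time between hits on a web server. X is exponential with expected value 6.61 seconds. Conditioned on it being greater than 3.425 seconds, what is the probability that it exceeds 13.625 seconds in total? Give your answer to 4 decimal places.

The rate is λ = 1/6.61 = 0.151286 per second.
The exponential is memoryless, so the remaining time is again Exp(λ): the condition X > 3.425 is irrelevant.
P(X > 10.2) = e^(−1.5431) ≈ 0.2137.

0.2137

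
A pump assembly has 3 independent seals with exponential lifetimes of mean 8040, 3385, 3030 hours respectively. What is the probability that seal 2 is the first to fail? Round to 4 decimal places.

0.3940

Rates: λ_i = 1/mean_i → 0.000124378, 0.000295421, 0.000330033; Σλ = 0.000749832.
P(seal 2 first) = λ_2/Σλ = 0.000295421/0.000749832 ≈ 0.3940.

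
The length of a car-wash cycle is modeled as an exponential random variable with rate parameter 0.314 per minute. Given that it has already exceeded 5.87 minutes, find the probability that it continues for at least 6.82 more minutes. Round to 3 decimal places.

By the memoryless property, P(X > 5.87+6.82 | X > 5.87) = P(X > 6.82).
P(X > 6.82) = e^(−2.1415) ≈ 0.117.

0.117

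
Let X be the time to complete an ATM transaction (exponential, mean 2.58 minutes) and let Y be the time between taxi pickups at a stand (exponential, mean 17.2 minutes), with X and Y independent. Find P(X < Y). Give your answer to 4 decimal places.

λ_1 = 1/2.58 = 0.387597, λ_2 = 1/17.2 = 0.0581395.
For independent exponentials, P(X < Y) = λ_1/(λ_1+λ_2) = 0.387597/0.445736 ≈ 0.8696.

0.8696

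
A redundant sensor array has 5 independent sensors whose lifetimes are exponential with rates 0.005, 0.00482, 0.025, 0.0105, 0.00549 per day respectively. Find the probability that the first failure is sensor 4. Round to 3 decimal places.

0.207

The time to first failure is exponential with rate Σλ = 0.005 + 0.00482 + 0.025 + 0.0105 + 0.00549 = 0.05081.
P(sensor 4 first) = λ_4/Σλ = 0.0105/0.05081 ≈ 0.207.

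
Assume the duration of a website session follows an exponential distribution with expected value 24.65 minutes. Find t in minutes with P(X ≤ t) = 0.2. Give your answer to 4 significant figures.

5.500

The rate is λ = 1/24.65 = 0.040568 per minute.
Set 1 − e^(−λt) = 0.2, so t = −ln(0.8)/λ = 0.22314/0.040568 ≈ 5.50049 minutes.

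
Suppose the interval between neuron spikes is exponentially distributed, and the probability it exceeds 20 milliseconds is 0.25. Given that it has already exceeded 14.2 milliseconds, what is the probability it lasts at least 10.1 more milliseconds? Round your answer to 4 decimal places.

From e^(−λ·20) = 0.25, λ = −ln(0.25)/20 = 0.0693147.
Memoryless: P(X > 14.2+10.1 | X > 14.2) = P(X > 10.1) = e^(−0.0693147·10.1) ≈ 0.4965.

0.4965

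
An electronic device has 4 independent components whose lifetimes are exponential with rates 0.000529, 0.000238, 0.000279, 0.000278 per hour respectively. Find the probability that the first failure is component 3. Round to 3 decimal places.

0.211

The time to first failure is exponential with rate Σλ = 0.000529 + 0.000238 + 0.000279 + 0.000278 = 0.001324.
P(component 3 first) = λ_3/Σλ = 0.000279/0.001324 ≈ 0.211.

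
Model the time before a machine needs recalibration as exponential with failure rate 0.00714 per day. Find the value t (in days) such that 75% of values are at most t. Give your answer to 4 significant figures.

194.2

Set 1 − e^(−λt) = 0.75, so t = −ln(0.25)/λ = 1.3863/0.00714 ≈ 194.159 days.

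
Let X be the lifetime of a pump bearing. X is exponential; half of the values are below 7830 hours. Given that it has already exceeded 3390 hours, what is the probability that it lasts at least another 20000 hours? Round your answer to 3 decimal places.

For an exponential, median = ln(2)/λ, so λ = ln 2 / 7830 = 0.0000885245 per hour.
P(X > s+t | X > s) = e^(−λ(s+t))/e^(−λs) = e^(−λt), independent of s = 3390.
P(X > 20000) = e^(−1.7705) ≈ 0.170.

0.170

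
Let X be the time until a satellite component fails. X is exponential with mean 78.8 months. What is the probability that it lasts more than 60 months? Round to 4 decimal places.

0.4670

The rate is λ = 1/78.8 = 0.0126904 per month.
P(X > 60) = e^(−λ·60) = e^(−0.76142) ≈ 0.4670.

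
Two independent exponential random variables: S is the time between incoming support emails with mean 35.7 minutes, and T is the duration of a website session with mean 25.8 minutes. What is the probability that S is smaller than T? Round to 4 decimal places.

λ_1 = 1/35.7 = 0.0280112, λ_2 = 1/25.8 = 0.0387597.
For independent exponentials, P(S < T) = λ_1/(λ_1+λ_2) = 0.0280112/0.0667709 ≈ 0.4195.

0.4195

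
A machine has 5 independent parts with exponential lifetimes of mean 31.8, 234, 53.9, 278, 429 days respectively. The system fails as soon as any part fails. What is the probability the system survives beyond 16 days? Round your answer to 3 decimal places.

The first failure time is exponential with rate Σλ_i = 1/31.8 + 1/234 + 1/53.9 + 1/278 + 1/429 = 0.060201 per day.
P(min > 16) = e^(−0.060201·16) = e^(−0.96322) ≈ 0.382.

0.382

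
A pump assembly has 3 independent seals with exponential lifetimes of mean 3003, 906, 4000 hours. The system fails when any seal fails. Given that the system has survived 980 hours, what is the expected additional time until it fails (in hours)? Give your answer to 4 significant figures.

First-failure rate Σλ = 1/3003 + 1/906 + 1/4000 = 0.00168675.
By memorylessness the expected residual is 1/Σλ = 592.855 hours, regardless of the 980 already elapsed.

592.9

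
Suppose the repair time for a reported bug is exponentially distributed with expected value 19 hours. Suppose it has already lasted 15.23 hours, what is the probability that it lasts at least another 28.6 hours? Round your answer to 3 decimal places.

The rate is λ = 1/19 = 0.0526316 per hour.
By the memoryless property, P(X > 15.23+28.6 | X > 15.23) = P(X > 28.6).
P(X > 28.6) = e^(−1.5053) ≈ 0.222.

0.222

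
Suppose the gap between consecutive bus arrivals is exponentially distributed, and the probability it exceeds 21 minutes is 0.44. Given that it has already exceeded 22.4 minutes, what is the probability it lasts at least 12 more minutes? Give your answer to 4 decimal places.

0.6255

From e^(−λ·21) = 0.44, λ = −ln(0.44)/21 = 0.0390943.
Memoryless: P(X > 22.4+12 | X > 22.4) = P(X > 12) = e^(−0.0390943·12) ≈ 0.6255.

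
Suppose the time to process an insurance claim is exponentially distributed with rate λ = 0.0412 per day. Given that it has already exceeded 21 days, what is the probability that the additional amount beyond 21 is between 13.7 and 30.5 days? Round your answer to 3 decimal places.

0.284

Memoryless: the residual past 21 is again Exp(λ).
P(13.7 < residual < 30.5) = e^(−λ·13.7) − e^(−λ·30.5) = 0.56868 − 0.28462 ≈ 0.284.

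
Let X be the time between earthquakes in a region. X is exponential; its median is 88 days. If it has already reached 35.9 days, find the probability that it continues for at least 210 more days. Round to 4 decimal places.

For an exponential, median = ln(2)/λ, so λ = ln 2 / 88 = 0.00787667 per day.
The exponential is memoryless, so the remaining time is again Exp(λ): the condition X > 35.9 is irrelevant.
P(X > 210) = e^(−1.6541) ≈ 0.1913.

0.1913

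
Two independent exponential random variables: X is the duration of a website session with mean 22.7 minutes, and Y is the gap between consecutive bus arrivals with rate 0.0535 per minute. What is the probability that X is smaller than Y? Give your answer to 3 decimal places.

λ_1 = 1/22.7 = 0.0440529, λ_2 = 0.0535.
For independent exponentials, P(X < Y) = λ_1/(λ_1+λ_2) = 0.0440529/0.0975529 ≈ 0.452.

0.452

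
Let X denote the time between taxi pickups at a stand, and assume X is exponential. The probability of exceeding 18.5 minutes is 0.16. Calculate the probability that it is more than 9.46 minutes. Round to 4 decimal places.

0.3918

e^(−λ·18.5) = 0.16 ⇒ λ = −ln(0.16)/18.5 = 0.0990585.
P(X > 9.46) = e^(−0.0990585·9.46) = e^(−0.93709) ≈ 0.3918.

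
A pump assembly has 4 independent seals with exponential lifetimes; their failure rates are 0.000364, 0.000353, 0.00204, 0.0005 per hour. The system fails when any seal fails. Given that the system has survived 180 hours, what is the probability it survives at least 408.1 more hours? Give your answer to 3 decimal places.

0.265

Time to first failure ~ Exp(Σλ) with Σλ = 0.003257.
By memorylessness, P(T > 180+408.1 | T > 180) = P(T > 408.1) = e^(−0.003257·408.1) ≈ 0.265.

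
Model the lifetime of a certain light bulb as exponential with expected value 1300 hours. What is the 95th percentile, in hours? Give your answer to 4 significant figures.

3894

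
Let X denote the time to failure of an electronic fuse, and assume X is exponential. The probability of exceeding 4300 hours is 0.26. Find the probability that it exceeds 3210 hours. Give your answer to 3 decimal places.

e^(−λ·4300) = 0.26 ⇒ λ = −ln(0.26)/4300 = 0.000313273.
P(X > 3210) = e^(−0.000313273·3210) = e^(−1.0056) ≈ 0.366.

0.366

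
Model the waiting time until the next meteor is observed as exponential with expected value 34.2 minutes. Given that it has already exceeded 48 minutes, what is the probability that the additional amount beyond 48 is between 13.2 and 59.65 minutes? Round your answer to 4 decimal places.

0.5050

The rate is λ = 1/34.2 = 0.0292398 per minute.
Memoryless: the residual past 48 is again Exp(λ).
P(13.2 < residual < 59.65) = e^(−λ·13.2) − e^(−λ·59.65) = 0.67979 − 0.17479 ≈ 0.5050.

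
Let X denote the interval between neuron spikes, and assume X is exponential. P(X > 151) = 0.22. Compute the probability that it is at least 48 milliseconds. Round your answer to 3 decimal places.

0.618

e^(−λ·151) = 0.22 ⇒ λ = −ln(0.22)/151 = 0.0100273.
P(X > 48) = e^(−0.0100273·48) = e^(−0.48131) ≈ 0.618.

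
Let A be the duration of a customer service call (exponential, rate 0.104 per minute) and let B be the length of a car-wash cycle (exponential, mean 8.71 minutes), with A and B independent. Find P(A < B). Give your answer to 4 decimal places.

0.4753

λ_1 = 0.104, λ_2 = 1/8.71 = 0.114811.
For independent exponentials, P(A < B) = λ_1/(λ_1+λ_2) = 0.104/0.218811 ≈ 0.4753.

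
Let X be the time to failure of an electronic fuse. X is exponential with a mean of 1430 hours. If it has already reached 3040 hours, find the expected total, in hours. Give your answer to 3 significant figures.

The rate is λ = 1/1430 = 0.000699301 per hour.
By memorylessness, E[X | X > 3040] = 3040 + 1/λ = 3040 + 1430 = 4470 hours.

4470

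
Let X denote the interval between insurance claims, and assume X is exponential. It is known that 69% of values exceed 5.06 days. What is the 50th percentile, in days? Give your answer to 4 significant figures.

e^(−λ·5.06) = 0.69 ⇒ λ = −ln(0.69)/5.06 = 0.0733327.
50th percentile: 1 − e^(−λt) = 0.5, t = −ln(0.5)/λ = 9.45208 days.

9.452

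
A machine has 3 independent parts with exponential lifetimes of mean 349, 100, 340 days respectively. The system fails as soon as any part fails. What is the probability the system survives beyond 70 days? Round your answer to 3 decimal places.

0.331

The first failure time is exponential with rate Σλ_i = 1/349 + 1/100 + 1/340 = 0.0158065 per day.
P(min > 70) = e^(−0.0158065·70) = e^(−1.1065) ≈ 0.331.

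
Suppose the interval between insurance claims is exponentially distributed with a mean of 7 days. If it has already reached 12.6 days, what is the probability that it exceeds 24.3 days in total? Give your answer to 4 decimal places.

The rate is λ = 1/7 = 0.142857 per day.
P(X > s+t | X > s) = e^(−λ(s+t))/e^(−λs) = e^(−λt), independent of s = 12.6.
P(X > 11.7) = e^(−1.6714) ≈ 0.1880.

0.1880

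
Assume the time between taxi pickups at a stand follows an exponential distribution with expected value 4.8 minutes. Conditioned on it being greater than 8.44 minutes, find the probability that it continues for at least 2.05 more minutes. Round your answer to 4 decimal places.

The rate is λ = 1/4.8 = 0.208333 per minute.
P(X > s+t | X > s) = e^(−λ(s+t))/e^(−λs) = e^(−λt), independent of s = 8.44.
P(X > 2.05) = e^(−0.42708) ≈ 0.6524.

0.6524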